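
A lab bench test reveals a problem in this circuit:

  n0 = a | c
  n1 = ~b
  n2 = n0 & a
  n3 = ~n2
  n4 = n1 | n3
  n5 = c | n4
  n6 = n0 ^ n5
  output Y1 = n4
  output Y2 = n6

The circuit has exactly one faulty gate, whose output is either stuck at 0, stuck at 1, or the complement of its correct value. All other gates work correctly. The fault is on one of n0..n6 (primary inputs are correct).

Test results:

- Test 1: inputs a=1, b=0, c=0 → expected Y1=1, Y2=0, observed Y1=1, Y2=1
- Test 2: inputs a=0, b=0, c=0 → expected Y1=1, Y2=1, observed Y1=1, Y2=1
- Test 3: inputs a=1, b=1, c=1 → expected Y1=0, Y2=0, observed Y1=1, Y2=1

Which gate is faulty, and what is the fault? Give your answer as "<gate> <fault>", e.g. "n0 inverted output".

n0 stuck-at-0

Fault-free values for test 1 (a=1, b=0, c=0): n0=1, n1=1, n2=1, n3=0, n4=1, n5=1, n6=0, giving Y1=1, Y2=0. Observed Y1=1, Y2=1.
Test 1: faults giving observed Y1=1, Y2=1 are {n0 stuck-at-0, n0 inverted output, n5 stuck-at-0, n5 inverted output, n6 stuck-at-1, n6 inverted output}.
Test 2 (a=0, b=0, c=0): fault-free n0=0, n1=1, n2=0, n3=1, n4=1, n5=1, n6=1 → Y1=1, Y2=1; observed Y1=1, Y2=1. Eliminates n0 inverted output, n5 stuck-at-0, n5 inverted output, n6 inverted output.
Test 3 (a=1, b=1, c=1): fault-free n0=1, n1=0, n2=1, n3=0, n4=0, n5=1, n6=0 → Y1=0, Y2=0; observed Y1=1, Y2=1. Eliminates n6 stuck-at-1.
Only n0 stuck-at-0 is consistent with every test.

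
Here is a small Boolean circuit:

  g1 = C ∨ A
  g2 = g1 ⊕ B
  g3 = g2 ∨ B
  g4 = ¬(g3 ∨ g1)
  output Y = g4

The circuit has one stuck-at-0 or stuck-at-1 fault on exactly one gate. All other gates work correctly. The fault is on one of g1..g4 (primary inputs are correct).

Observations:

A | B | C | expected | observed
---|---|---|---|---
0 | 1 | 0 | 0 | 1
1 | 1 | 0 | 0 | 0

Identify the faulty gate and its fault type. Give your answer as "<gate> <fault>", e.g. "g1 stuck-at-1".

Fault-free values for test 1 (A=0, B=1, C=0): g1=0, g2=1, g3=1, g4=0, giving Y=0. Observed 1.
Test 1: faults giving observed 1 are {g3 stuck-at-0, g4 stuck-at-1}.
Test 2 (A=1, B=1, C=0): fault-free g1=1, g2=0, g3=1, g4=0 → 0; observed 0. Eliminates g4 stuck-at-1.
Only g3 stuck-at-0 is consistent with every test.

g3 stuck-at-0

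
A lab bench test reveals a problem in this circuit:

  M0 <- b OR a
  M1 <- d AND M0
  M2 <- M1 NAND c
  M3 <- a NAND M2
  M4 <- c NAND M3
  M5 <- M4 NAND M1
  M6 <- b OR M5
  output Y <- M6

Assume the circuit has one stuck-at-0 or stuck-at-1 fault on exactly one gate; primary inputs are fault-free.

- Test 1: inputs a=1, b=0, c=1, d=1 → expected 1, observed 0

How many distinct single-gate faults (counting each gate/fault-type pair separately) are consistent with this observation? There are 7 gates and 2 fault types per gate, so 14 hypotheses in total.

5

Fault-free: M0=1, M1=1, M2=0, M3=1, M4=0, M5=1, M6=1 → 1. Observed 0.
  M0 stuck-at-0: output 1 ✗
  M0 stuck-at-1: output 1 ✗
  M1 stuck-at-0: output 1 ✗
  M1 stuck-at-1: output 1 ✗
  M2 stuck-at-0: output 1 ✗
  M2 stuck-at-1: output 0 ✓
  M3 stuck-at-0: output 0 ✓
  M3 stuck-at-1: output 1 ✗
  M4 stuck-at-0: output 1 ✗
  M4 stuck-at-1: output 0 ✓
  M5 stuck-at-0: output 0 ✓
  M5 stuck-at-1: output 1 ✗
  M6 stuck-at-0: output 0 ✓
  M6 stuck-at-1: output 1 ✗
Consistent faults: {M2 stuck-at-1, M3 stuck-at-0, M4 stuck-at-1, M5 stuck-at-0, M6 stuck-at-0} — 5 in all.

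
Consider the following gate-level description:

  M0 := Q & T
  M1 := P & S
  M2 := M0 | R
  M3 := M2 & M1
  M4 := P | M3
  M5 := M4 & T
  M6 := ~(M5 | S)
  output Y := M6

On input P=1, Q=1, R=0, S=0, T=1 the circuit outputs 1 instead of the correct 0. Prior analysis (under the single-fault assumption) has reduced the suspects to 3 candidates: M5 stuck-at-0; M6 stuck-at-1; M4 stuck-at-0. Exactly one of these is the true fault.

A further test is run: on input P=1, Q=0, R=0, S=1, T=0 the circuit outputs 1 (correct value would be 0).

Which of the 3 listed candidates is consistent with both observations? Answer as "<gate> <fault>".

Evaluate each candidate on input P=1, Q=0, R=0, S=1, T=0:
  M5 stuck-at-0: M0=0, M1=1, M2=0, M3=0, M4=1, M5=0 [stuck-at-0], M6=0 → 0 — eliminated
  M6 stuck-at-1: M0=0, M1=1, M2=0, M3=0, M4=1, M5=0, M6=1 [stuck-at-1] → 1 — matches
  M4 stuck-at-0: M0=0, M1=1, M2=0, M3=0, M4=0 [stuck-at-0], M5=0, M6=0 → 0 — eliminated
Only M6 stuck-at-1 reproduces the observed 1.

M6 stuck-at-1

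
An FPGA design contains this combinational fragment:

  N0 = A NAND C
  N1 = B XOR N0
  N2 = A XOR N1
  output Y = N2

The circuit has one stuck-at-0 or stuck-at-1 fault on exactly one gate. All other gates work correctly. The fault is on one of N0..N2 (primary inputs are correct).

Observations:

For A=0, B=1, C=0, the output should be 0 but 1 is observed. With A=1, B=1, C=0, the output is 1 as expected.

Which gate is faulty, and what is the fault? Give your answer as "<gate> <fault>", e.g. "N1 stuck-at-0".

Fault-free values for test 1 (A=0, B=1, C=0): N0=1, N1=0, N2=0, giving Y=0. Observed 1.
Test 1: faults giving observed 1 are {N0 stuck-at-0, N1 stuck-at-1, N2 stuck-at-1}.
Test 2 (A=1, B=1, C=0): fault-free N0=1, N1=0, N2=1 → 1; observed 1. Eliminates N0 stuck-at-0, N1 stuck-at-1.
Only N2 stuck-at-1 is consistent with every test.

N2 stuck-at-1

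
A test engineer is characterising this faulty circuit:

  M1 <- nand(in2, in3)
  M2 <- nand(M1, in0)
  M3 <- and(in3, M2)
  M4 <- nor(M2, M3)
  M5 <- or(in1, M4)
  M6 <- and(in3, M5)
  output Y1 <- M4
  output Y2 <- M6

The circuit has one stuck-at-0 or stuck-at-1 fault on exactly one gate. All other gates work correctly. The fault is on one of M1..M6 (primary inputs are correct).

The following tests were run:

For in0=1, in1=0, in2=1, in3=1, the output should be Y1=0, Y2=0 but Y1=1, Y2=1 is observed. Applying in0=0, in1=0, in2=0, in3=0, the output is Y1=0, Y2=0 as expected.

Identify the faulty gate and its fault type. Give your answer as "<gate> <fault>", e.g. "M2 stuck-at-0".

M1 stuck-at-1

Fault-free values for test 1 (in0=1, in1=0, in2=1, in3=1): M1=0, M2=1, M3=1, M4=0, M5=0, M6=0, giving Y1=0, Y2=0. Observed Y1=1, Y2=1.
Test 1: faults giving observed Y1=1, Y2=1 are {M1 stuck-at-1, M2 stuck-at-0, M4 stuck-at-1}.
Test 2 (in0=0, in1=0, in2=0, in3=0): fault-free M1=1, M2=1, M3=0, M4=0, M5=0, M6=0 → Y1=0, Y2=0; observed Y1=0, Y2=0. Eliminates M2 stuck-at-0, M4 stuck-at-1.
Only M1 stuck-at-1 is consistent with every test.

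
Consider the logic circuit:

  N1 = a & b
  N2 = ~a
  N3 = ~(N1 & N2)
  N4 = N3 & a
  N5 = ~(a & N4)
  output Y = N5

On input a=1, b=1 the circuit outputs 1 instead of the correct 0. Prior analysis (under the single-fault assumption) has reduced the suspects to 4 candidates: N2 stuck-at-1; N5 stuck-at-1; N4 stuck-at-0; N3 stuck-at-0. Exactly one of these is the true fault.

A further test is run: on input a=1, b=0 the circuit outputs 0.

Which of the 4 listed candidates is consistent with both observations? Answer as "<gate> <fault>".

N2 stuck-at-1

Evaluate each candidate on input a=1, b=0:
  N2 stuck-at-1: N1=0, N2=1 [stuck-at-1], N3=1, N4=1, N5=0 → 0 — matches
  N5 stuck-at-1: N1=0, N2=0, N3=1, N4=1, N5=1 [stuck-at-1] → 1 — eliminated
  N4 stuck-at-0: N1=0, N2=0, N3=1, N4=0 [stuck-at-0], N5=1 → 1 — eliminated
  N3 stuck-at-0: N1=0, N2=0, N3=0 [stuck-at-0], N4=0, N5=1 → 1 — eliminated
Only N2 stuck-at-1 reproduces the observed 0.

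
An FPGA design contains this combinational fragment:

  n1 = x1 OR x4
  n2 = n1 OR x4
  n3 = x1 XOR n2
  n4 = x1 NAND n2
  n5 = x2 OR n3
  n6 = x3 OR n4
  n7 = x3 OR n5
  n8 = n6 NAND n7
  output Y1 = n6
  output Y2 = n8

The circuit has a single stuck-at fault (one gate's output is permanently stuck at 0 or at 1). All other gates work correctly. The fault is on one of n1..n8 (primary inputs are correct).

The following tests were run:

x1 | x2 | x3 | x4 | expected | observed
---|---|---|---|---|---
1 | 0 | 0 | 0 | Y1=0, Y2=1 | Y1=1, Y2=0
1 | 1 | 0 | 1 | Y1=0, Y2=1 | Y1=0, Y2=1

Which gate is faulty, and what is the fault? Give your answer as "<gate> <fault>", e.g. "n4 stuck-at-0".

Fault-free values for test 1 (x1=1, x2=0, x3=0, x4=0): n1=1, n2=1, n3=0, n4=0, n5=0, n6=0, n7=0, n8=1, giving Y1=0, Y2=1. Observed Y1=1, Y2=0.
Test 1: faults giving observed Y1=1, Y2=0 are {n1 stuck-at-0, n2 stuck-at-0}.
Test 2 (x1=1, x2=1, x3=0, x4=1): fault-free n1=1, n2=1, n3=0, n4=0, n5=1, n6=0, n7=1, n8=1 → Y1=0, Y2=1; observed Y1=0, Y2=1. Eliminates n2 stuck-at-0.
Only n1 stuck-at-0 is consistent with every test.

n1 stuck-at-0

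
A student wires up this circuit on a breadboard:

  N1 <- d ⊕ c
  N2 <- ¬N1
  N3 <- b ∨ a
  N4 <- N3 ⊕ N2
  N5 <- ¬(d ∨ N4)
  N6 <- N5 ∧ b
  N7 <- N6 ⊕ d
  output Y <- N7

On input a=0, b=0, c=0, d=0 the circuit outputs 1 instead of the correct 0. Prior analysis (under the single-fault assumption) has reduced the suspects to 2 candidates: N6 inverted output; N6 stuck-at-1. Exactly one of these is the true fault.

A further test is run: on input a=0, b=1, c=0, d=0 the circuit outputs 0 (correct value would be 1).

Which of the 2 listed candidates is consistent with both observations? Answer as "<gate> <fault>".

Evaluate each candidate on input a=0, b=1, c=0, d=0:
  N6 inverted output: N1=0, N2=1, N3=1, N4=0, N5=1, N6=0 [inverted output], N7=0 → 0 — matches
  N6 stuck-at-1: N1=0, N2=1, N3=1, N4=0, N5=1, N6=1 [stuck-at-1], N7=1 → 1 — eliminated
Only N6 inverted output reproduces the observed 0.

N6 inverted output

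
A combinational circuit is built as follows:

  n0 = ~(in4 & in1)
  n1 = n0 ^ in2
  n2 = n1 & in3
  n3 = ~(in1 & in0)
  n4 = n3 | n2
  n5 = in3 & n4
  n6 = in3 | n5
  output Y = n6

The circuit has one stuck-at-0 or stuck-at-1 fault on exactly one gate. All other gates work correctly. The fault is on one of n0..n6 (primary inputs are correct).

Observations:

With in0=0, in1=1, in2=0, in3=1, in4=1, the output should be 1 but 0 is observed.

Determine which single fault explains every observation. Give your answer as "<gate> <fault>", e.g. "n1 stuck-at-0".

Fault-free values for test 1 (in0=0, in1=1, in2=0, in3=1, in4=1): n0=0, n1=0, n2=0, n3=1, n4=1, n5=1, n6=1, giving Y=1. Observed 0.
Test 1: faults giving observed 0 are {n6 stuck-at-0}.
Only n6 stuck-at-0 is consistent with every test.

n6 stuck-at-0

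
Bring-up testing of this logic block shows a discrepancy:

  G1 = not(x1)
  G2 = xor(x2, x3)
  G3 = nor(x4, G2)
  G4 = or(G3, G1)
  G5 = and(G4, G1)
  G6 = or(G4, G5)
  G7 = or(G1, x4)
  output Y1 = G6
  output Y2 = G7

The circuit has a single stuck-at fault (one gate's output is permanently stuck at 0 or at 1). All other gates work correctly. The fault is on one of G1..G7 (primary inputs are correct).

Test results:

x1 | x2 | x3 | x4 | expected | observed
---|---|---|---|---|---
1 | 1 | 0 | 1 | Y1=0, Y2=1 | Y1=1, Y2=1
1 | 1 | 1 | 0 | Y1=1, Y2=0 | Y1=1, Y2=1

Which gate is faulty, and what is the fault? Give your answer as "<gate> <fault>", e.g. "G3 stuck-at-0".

Fault-free values for test 1 (x1=1, x2=1, x3=0, x4=1): G1=0, G2=1, G3=0, G4=0, G5=0, G6=0, G7=1, giving Y1=0, Y2=1. Observed Y1=1, Y2=1.
Test 1: faults giving observed Y1=1, Y2=1 are {G1 stuck-at-1, G3 stuck-at-1, G4 stuck-at-1, G5 stuck-at-1, G6 stuck-at-1}.
Test 2 (x1=1, x2=1, x3=1, x4=0): fault-free G1=0, G2=0, G3=1, G4=1, G5=0, G6=1, G7=0 → Y1=1, Y2=0; observed Y1=1, Y2=1. Eliminates G3 stuck-at-1, G4 stuck-at-1, G5 stuck-at-1, G6 stuck-at-1.
Only G1 stuck-at-1 is consistent with every test.

G1 stuck-at-1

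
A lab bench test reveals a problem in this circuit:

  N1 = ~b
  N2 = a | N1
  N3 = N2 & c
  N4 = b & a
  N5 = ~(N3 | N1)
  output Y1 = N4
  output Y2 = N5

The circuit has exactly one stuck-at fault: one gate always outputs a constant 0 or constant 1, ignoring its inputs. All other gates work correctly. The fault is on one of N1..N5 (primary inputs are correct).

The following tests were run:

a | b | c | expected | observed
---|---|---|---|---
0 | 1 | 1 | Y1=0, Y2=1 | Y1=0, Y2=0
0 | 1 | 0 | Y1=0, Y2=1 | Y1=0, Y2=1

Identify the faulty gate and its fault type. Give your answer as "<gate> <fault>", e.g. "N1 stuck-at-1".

Fault-free values for test 1 (a=0, b=1, c=1): N1=0, N2=0, N3=0, N4=0, N5=1, giving Y1=0, Y2=1. Observed Y1=0, Y2=0.
Test 1: faults giving observed Y1=0, Y2=0 are {N1 stuck-at-1, N2 stuck-at-1, N3 stuck-at-1, N5 stuck-at-0}.
Test 2 (a=0, b=1, c=0): fault-free N1=0, N2=0, N3=0, N4=0, N5=1 → Y1=0, Y2=1; observed Y1=0, Y2=1. Eliminates N1 stuck-at-1, N3 stuck-at-1, N5 stuck-at-0.
Only N2 stuck-at-1 is consistent with every test.

N2 stuck-at-1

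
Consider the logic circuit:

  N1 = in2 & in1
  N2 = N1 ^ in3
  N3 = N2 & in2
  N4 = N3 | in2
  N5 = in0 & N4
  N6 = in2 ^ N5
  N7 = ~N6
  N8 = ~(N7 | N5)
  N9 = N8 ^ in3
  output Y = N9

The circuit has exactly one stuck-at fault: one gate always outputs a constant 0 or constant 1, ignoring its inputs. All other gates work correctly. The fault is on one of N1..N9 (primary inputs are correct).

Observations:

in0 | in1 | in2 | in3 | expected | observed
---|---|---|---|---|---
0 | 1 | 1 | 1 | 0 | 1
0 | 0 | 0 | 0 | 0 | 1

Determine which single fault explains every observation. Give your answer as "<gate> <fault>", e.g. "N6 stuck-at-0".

N9 stuck-at-1

Fault-free values for test 1 (in0=0, in1=1, in2=1, in3=1): N1=1, N2=0, N3=0, N4=1, N5=0, N6=1, N7=0, N8=1, N9=0, giving Y=0. Observed 1.
Test 1: faults giving observed 1 are {N5 stuck-at-1, N6 stuck-at-0, N7 stuck-at-1, N8 stuck-at-0, N9 stuck-at-1}.
Test 2 (in0=0, in1=0, in2=0, in3=0): fault-free N1=0, N2=0, N3=0, N4=0, N5=0, N6=0, N7=1, N8=0, N9=0 → 0; observed 1. Eliminates N5 stuck-at-1, N6 stuck-at-0, N7 stuck-at-1, N8 stuck-at-0.
Only N9 stuck-at-1 is consistent with every test.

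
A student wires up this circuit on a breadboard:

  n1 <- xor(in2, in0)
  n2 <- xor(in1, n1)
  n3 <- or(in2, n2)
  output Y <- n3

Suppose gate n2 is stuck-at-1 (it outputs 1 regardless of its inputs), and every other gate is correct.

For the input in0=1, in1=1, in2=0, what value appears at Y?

1

Propagate with n2 forced: n1=1, n2=1 [stuck-at-1], n3=1.
So Y = 1. (Without the fault it would be 0.)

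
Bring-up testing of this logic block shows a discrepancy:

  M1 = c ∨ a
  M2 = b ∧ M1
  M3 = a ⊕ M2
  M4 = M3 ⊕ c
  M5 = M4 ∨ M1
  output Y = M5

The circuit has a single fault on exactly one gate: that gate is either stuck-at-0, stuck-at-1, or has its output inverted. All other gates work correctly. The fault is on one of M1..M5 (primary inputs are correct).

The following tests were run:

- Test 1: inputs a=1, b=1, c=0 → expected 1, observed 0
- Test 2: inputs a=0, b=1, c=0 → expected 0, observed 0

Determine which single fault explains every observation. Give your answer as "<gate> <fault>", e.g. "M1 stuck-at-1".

M5 stuck-at-0

Fault-free values for test 1 (a=1, b=1, c=0): M1=1, M2=1, M3=0, M4=0, M5=1, giving Y=1. Observed 0.
Test 1: faults giving observed 0 are {M5 stuck-at-0, M5 inverted output}.
Test 2 (a=0, b=1, c=0): fault-free M1=0, M2=0, M3=0, M4=0, M5=0 → 0; observed 0. Eliminates M5 inverted output.
Only M5 stuck-at-0 is consistent with every test.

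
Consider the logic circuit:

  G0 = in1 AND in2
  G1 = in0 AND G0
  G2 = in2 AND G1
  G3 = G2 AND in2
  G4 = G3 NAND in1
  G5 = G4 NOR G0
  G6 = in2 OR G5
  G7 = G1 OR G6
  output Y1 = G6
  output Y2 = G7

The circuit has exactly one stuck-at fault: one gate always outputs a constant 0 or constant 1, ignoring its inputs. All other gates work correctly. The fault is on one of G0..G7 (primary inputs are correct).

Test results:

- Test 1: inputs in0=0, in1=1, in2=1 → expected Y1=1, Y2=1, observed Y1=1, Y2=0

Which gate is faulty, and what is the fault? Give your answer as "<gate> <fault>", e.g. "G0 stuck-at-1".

Fault-free values for test 1 (in0=0, in1=1, in2=1): G0=1, G1=0, G2=0, G3=0, G4=1, G5=0, G6=1, G7=1, giving Y1=1, Y2=1. Observed Y1=1, Y2=0.
Test 1: faults giving observed Y1=1, Y2=0 are {G7 stuck-at-0}.
Only G7 stuck-at-0 is consistent with every test.

G7 stuck-at-0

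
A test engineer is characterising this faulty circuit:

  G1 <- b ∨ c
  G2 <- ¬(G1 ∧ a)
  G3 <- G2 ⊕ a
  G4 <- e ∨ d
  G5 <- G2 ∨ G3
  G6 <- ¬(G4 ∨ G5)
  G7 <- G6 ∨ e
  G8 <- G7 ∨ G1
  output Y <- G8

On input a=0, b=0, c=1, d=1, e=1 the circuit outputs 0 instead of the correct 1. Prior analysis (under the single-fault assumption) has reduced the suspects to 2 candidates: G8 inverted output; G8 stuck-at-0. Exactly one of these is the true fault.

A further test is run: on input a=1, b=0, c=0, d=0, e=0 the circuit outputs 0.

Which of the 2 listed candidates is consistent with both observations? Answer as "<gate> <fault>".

Evaluate each candidate on input a=1, b=0, c=0, d=0, e=0:
  G8 inverted output: G1=0, G2=1, G3=0, G4=0, G5=1, G6=0, G7=0, G8=1 [inverted output] → 1 — eliminated
  G8 stuck-at-0: G1=0, G2=1, G3=0, G4=0, G5=1, G6=0, G7=0, G8=0 [stuck-at-0] → 0 — matches
Only G8 stuck-at-0 reproduces the observed 0.

G8 stuck-at-0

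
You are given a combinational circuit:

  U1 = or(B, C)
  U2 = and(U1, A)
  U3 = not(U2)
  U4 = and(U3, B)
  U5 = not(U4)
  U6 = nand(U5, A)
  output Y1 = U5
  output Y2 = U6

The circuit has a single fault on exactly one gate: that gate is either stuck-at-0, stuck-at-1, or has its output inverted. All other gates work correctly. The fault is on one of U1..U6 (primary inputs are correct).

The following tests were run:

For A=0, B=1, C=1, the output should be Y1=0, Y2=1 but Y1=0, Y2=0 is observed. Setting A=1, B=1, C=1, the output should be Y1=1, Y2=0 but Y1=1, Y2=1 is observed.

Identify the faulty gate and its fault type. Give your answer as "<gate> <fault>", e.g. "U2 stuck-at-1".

U6 inverted output

Fault-free values for test 1 (A=0, B=1, C=1): U1=1, U2=0, U3=1, U4=1, U5=0, U6=1, giving Y1=0, Y2=1. Observed Y1=0, Y2=0.
Test 1: faults giving observed Y1=0, Y2=0 are {U6 stuck-at-0, U6 inverted output}.
Test 2 (A=1, B=1, C=1): fault-free U1=1, U2=1, U3=0, U4=0, U5=1, U6=0 → Y1=1, Y2=0; observed Y1=1, Y2=1. Eliminates U6 stuck-at-0.
Only U6 inverted output is consistent with every test.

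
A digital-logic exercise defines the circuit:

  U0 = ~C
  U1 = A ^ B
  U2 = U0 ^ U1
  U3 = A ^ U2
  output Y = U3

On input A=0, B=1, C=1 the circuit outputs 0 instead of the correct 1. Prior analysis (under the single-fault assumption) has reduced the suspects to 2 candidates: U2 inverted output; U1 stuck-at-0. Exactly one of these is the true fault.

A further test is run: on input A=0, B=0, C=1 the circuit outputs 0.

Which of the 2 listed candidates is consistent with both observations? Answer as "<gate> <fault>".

Evaluate each candidate on input A=0, B=0, C=1:
  U2 inverted output: U0=0, U1=0, U2=1 [inverted output], U3=1 → 1 — eliminated
  U1 stuck-at-0: U0=0, U1=0 [stuck-at-0], U2=0, U3=0 → 0 — matches
Only U1 stuck-at-0 reproduces the observed 0.

U1 stuck-at-0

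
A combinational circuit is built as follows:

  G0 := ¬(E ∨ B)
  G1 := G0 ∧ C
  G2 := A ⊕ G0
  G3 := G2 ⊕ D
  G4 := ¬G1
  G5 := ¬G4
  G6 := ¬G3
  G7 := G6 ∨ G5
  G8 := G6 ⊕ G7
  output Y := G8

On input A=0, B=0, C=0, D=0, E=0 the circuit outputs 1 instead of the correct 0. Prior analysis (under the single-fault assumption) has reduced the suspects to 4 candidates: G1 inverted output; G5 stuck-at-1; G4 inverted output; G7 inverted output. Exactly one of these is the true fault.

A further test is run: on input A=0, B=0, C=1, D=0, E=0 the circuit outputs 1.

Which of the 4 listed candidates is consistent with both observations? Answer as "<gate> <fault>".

Evaluate each candidate on input A=0, B=0, C=1, D=0, E=0:
  G1 inverted output: G0=1, G1=0 [inverted output], G2=1, G3=1, G4=1, G5=0, G6=0, G7=0, G8=0 → 0 — eliminated
  G5 stuck-at-1: G0=1, G1=1, G2=1, G3=1, G4=0, G5=1 [stuck-at-1], G6=0, G7=1, G8=1 → 1 — matches
  G4 inverted output: G0=1, G1=1, G2=1, G3=1, G4=1 [inverted output], G5=0, G6=0, G7=0, G8=0 → 0 — eliminated
  G7 inverted output: G0=1, G1=1, G2=1, G3=1, G4=0, G5=1, G6=0, G7=0 [inverted output], G8=0 → 0 — eliminated
Only G5 stuck-at-1 reproduces the observed 1.

G5 stuck-at-1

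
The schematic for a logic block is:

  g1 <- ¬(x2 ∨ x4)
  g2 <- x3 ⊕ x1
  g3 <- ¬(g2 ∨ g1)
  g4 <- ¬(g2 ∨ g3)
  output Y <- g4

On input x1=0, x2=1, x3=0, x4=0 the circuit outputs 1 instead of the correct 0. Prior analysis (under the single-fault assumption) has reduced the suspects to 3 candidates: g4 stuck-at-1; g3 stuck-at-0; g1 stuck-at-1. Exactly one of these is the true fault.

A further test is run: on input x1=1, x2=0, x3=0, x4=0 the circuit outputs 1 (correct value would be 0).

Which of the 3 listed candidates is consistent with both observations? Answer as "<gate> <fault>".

Evaluate each candidate on input x1=1, x2=0, x3=0, x4=0:
  g4 stuck-at-1: g1=1, g2=1, g3=0, g4=1 [stuck-at-1] → 1 — matches
  g3 stuck-at-0: g1=1, g2=1, g3=0 [stuck-at-0], g4=0 → 0 — eliminated
  g1 stuck-at-1: g1=1 [stuck-at-1], g2=1, g3=0, g4=0 → 0 — eliminated
Only g4 stuck-at-1 reproduces the observed 1.

g4 stuck-at-1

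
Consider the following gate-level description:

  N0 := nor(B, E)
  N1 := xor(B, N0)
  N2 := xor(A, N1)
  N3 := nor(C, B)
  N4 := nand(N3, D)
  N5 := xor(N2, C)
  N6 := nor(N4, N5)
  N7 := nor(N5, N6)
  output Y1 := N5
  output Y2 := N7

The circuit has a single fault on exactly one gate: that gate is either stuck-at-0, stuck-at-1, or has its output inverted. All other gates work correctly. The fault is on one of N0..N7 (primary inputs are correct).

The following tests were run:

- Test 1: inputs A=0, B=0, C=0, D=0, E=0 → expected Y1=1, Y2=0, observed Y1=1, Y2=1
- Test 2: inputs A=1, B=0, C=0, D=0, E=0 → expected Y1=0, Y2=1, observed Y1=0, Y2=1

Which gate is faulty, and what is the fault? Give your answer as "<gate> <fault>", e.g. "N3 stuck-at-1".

N7 stuck-at-1

Fault-free values for test 1 (A=0, B=0, C=0, D=0, E=0): N0=1, N1=1, N2=1, N3=1, N4=1, N5=1, N6=0, N7=0, giving Y1=1, Y2=0. Observed Y1=1, Y2=1.
Test 1: faults giving observed Y1=1, Y2=1 are {N7 stuck-at-1, N7 inverted output}.
Test 2 (A=1, B=0, C=0, D=0, E=0): fault-free N0=1, N1=1, N2=0, N3=1, N4=1, N5=0, N6=0, N7=1 → Y1=0, Y2=1; observed Y1=0, Y2=1. Eliminates N7 inverted output.
Only N7 stuck-at-1 is consistent with every test.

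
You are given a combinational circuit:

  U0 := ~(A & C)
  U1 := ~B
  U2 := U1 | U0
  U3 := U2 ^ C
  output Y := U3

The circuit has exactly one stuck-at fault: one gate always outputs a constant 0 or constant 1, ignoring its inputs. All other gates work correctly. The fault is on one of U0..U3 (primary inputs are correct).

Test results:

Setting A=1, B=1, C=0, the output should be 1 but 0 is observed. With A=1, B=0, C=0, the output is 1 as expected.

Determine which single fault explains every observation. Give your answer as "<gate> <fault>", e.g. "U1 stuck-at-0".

Fault-free values for test 1 (A=1, B=1, C=0): U0=1, U1=0, U2=1, U3=1, giving Y=1. Observed 0.
Test 1: faults giving observed 0 are {U0 stuck-at-0, U2 stuck-at-0, U3 stuck-at-0}.
Test 2 (A=1, B=0, C=0): fault-free U0=1, U1=1, U2=1, U3=1 → 1; observed 1. Eliminates U2 stuck-at-0, U3 stuck-at-0.
Only U0 stuck-at-0 is consistent with every test.

U0 stuck-at-0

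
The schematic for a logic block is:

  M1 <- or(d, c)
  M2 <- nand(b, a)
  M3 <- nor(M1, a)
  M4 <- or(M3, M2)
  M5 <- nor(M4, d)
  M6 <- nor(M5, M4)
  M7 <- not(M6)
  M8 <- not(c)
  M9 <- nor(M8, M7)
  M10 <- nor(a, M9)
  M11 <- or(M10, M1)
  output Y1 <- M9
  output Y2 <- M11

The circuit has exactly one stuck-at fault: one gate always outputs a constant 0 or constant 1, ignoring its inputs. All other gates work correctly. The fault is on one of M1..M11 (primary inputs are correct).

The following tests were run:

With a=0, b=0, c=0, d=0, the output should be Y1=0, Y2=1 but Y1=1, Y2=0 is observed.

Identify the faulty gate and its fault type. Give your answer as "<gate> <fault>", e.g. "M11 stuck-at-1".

M9 stuck-at-1

Fault-free values for test 1 (a=0, b=0, c=0, d=0): M1=0, M2=1, M3=1, M4=1, M5=0, M6=0, M7=1, M8=1, M9=0, M10=1, M11=1, giving Y1=0, Y2=1. Observed Y1=1, Y2=0.
Test 1: faults giving observed Y1=1, Y2=0 are {M9 stuck-at-1}.
Only M9 stuck-at-1 is consistent with every test.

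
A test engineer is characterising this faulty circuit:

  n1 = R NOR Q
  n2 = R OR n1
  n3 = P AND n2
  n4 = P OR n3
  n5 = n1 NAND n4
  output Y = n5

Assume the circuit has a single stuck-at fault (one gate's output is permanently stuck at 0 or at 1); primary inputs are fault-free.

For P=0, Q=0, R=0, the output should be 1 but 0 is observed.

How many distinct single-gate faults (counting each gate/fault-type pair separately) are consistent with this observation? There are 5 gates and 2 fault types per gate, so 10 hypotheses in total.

Fault-free: n1=1, n2=1, n3=0, n4=0, n5=1 → 1. Observed 0.
  n1 stuck-at-0: output 1 ✗
  n1 stuck-at-1: output 1 ✗
  n2 stuck-at-0: output 1 ✗
  n2 stuck-at-1: output 1 ✗
  n3 stuck-at-0: output 1 ✗
  n3 stuck-at-1: output 0 ✓
  n4 stuck-at-0: output 1 ✗
  n4 stuck-at-1: output 0 ✓
  n5 stuck-at-0: output 0 ✓
  n5 stuck-at-1: output 1 ✗
Consistent faults: {n3 stuck-at-1, n4 stuck-at-1, n5 stuck-at-0} — 3 in all.

3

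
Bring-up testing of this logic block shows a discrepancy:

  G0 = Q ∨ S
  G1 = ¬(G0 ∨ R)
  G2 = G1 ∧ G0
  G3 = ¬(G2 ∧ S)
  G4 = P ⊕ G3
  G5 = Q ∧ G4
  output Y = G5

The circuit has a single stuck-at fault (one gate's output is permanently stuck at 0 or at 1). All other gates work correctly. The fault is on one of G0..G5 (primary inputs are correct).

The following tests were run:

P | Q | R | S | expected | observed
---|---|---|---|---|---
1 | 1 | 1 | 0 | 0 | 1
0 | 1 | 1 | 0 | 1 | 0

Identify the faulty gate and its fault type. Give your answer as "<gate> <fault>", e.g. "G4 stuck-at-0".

G3 stuck-at-0

Fault-free values for test 1 (P=1, Q=1, R=1, S=0): G0=1, G1=0, G2=0, G3=1, G4=0, G5=0, giving Y=0. Observed 1.
Test 1: faults giving observed 1 are {G3 stuck-at-0, G4 stuck-at-1, G5 stuck-at-1}.
Test 2 (P=0, Q=1, R=1, S=0): fault-free G0=1, G1=0, G2=0, G3=1, G4=1, G5=1 → 1; observed 0. Eliminates G4 stuck-at-1, G5 stuck-at-1.
Only G3 stuck-at-0 is consistent with every test.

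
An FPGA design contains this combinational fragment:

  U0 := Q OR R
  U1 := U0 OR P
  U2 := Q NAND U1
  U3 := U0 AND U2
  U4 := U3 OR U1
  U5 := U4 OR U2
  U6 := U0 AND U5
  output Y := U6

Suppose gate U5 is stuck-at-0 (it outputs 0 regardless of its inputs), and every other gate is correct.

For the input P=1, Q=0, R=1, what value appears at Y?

Propagate with U5 forced: U0=1, U1=1, U2=1, U3=1, U4=1, U5=0 [stuck-at-0], U6=0.
So Y = 0. (Without the fault it would be 1.)

0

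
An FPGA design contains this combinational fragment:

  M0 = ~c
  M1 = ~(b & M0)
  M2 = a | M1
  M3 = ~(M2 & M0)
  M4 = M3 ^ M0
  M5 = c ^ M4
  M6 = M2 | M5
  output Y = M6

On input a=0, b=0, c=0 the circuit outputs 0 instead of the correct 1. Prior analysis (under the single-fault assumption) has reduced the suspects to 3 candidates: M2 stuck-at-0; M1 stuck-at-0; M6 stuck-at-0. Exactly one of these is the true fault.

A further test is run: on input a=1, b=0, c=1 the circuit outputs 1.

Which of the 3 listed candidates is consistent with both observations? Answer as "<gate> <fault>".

M1 stuck-at-0

Evaluate each candidate on input a=1, b=0, c=1:
  M2 stuck-at-0: M0=0, M1=1, M2=0 [stuck-at-0], M3=1, M4=1, M5=0, M6=0 → 0 — eliminated
  M1 stuck-at-0: M0=0, M1=0 [stuck-at-0], M2=1, M3=1, M4=1, M5=0, M6=1 → 1 — matches
  M6 stuck-at-0: M0=0, M1=1, M2=1, M3=1, M4=1, M5=0, M6=0 [stuck-at-0] → 0 — eliminated
Only M1 stuck-at-0 reproduces the observed 1.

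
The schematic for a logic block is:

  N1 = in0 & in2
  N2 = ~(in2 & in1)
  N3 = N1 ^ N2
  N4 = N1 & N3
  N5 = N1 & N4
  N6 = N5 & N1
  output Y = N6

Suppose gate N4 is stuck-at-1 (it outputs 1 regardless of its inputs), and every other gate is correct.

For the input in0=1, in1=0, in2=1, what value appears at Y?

Propagate with N4 forced: N1=1, N2=1, N3=0, N4=1 [stuck-at-1], N5=1, N6=1.
So Y = 1. (Without the fault it would be 0.)

1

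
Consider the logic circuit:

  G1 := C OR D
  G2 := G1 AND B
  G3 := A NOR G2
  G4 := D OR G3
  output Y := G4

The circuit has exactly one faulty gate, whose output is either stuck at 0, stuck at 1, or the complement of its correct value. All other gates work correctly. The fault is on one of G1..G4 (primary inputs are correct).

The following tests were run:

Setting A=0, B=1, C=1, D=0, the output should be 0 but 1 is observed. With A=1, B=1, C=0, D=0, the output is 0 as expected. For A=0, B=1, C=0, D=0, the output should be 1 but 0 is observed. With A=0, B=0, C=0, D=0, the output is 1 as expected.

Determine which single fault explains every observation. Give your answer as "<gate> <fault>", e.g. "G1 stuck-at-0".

G1 inverted output

Fault-free values for test 1 (A=0, B=1, C=1, D=0): G1=1, G2=1, G3=0, G4=0, giving Y=0. Observed 1.
Test 1: faults giving observed 1 are {G1 stuck-at-0, G1 inverted output, G2 stuck-at-0, G2 inverted output, G3 stuck-at-1, G3 inverted output, G4 stuck-at-1, G4 inverted output}.
Test 2 (A=1, B=1, C=0, D=0): fault-free G1=0, G2=0, G3=0, G4=0 → 0; observed 0. Eliminates G3 stuck-at-1, G3 inverted output, G4 stuck-at-1, G4 inverted output.
Test 3 (A=0, B=1, C=0, D=0): fault-free G1=0, G2=0, G3=1, G4=1 → 1; observed 0. Eliminates G1 stuck-at-0, G2 stuck-at-0.
Test 4 (A=0, B=0, C=0, D=0): fault-free G1=0, G2=0, G3=1, G4=1 → 1; observed 1. Eliminates G2 inverted output.
Only G1 inverted output is consistent with every test.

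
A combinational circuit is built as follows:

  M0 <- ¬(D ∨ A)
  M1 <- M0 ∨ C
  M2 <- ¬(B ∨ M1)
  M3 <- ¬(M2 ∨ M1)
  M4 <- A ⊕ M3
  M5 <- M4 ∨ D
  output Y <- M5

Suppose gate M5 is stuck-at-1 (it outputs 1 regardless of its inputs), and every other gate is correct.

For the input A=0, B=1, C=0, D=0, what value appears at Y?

Propagate with M5 forced: M0=1, M1=1, M2=0, M3=0, M4=0, M5=1 [stuck-at-1].
So Y = 1. (Without the fault it would be 0.)

1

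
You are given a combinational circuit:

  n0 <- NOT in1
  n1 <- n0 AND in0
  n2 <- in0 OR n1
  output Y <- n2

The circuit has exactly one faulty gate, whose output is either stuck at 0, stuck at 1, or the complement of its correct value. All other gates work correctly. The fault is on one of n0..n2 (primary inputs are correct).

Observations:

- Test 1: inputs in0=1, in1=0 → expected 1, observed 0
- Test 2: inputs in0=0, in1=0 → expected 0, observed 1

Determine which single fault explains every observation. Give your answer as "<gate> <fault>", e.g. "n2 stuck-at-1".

Fault-free values for test 1 (in0=1, in1=0): n0=1, n1=1, n2=1, giving Y=1. Observed 0.
Test 1: faults giving observed 0 are {n2 stuck-at-0, n2 inverted output}.
Test 2 (in0=0, in1=0): fault-free n0=1, n1=0, n2=0 → 0; observed 1. Eliminates n2 stuck-at-0.
Only n2 inverted output is consistent with every test.

n2 inverted output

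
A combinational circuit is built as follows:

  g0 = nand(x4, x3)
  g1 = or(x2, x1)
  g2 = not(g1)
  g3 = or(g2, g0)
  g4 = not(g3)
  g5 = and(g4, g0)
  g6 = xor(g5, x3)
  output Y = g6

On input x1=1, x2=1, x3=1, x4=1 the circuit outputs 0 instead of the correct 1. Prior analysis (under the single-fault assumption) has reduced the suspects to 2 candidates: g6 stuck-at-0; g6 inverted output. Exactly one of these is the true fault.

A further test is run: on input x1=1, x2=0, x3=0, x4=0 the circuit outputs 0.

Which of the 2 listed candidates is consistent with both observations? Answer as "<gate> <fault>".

g6 stuck-at-0

Evaluate each candidate on input x1=1, x2=0, x3=0, x4=0:
  g6 stuck-at-0: g0=1, g1=1, g2=0, g3=1, g4=0, g5=0, g6=0 [stuck-at-0] → 0 — matches
  g6 inverted output: g0=1, g1=1, g2=0, g3=1, g4=0, g5=0, g6=1 [inverted output] → 1 — eliminated
Only g6 stuck-at-0 reproduces the observed 0.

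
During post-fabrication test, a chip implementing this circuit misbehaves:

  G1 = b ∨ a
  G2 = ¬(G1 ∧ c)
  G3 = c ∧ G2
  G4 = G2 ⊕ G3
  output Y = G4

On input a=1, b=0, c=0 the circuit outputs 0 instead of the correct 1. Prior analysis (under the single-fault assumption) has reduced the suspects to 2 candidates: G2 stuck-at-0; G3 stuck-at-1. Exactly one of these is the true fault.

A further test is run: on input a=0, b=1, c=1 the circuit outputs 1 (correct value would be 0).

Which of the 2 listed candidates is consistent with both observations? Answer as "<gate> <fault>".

Evaluate each candidate on input a=0, b=1, c=1:
  G2 stuck-at-0: G1=1, G2=0 [stuck-at-0], G3=0, G4=0 → 0 — eliminated
  G3 stuck-at-1: G1=1, G2=0, G3=1 [stuck-at-1], G4=1 → 1 — matches
Only G3 stuck-at-1 reproduces the observed 1.

G3 stuck-at-1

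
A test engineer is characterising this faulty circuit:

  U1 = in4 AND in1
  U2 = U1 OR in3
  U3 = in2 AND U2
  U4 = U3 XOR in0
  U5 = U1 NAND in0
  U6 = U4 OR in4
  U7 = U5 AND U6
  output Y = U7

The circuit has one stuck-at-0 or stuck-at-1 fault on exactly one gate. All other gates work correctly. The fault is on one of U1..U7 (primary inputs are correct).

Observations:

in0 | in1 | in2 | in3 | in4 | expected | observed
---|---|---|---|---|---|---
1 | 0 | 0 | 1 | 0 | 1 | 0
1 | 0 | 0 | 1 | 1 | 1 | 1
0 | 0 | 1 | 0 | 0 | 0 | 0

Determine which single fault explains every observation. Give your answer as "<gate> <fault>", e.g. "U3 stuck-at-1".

Fault-free values for test 1 (in0=1, in1=0, in2=0, in3=1, in4=0): U1=0, U2=1, U3=0, U4=1, U5=1, U6=1, U7=1, giving Y=1. Observed 0.
Test 1: faults giving observed 0 are {U1 stuck-at-1, U3 stuck-at-1, U4 stuck-at-0, U5 stuck-at-0, U6 stuck-at-0, U7 stuck-at-0}.
Test 2 (in0=1, in1=0, in2=0, in3=1, in4=1): fault-free U1=0, U2=1, U3=0, U4=1, U5=1, U6=1, U7=1 → 1; observed 1. Eliminates U1 stuck-at-1, U5 stuck-at-0, U6 stuck-at-0, U7 stuck-at-0.
Test 3 (in0=0, in1=0, in2=1, in3=0, in4=0): fault-free U1=0, U2=0, U3=0, U4=0, U5=1, U6=0, U7=0 → 0; observed 0. Eliminates U3 stuck-at-1.
Only U4 stuck-at-0 is consistent with every test.

U4 stuck-at-0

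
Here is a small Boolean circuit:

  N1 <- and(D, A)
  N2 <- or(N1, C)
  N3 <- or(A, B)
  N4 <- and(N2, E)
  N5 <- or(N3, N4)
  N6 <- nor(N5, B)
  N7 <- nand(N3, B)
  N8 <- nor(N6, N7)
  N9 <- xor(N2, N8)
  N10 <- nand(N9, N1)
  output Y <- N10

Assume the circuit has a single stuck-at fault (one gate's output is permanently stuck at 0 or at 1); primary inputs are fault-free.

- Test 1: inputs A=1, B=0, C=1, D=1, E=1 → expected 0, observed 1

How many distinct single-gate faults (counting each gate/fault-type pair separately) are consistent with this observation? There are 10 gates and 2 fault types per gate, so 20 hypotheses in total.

6

Fault-free: N1=1, N2=1, N3=1, N4=1, N5=1, N6=0, N7=1, N8=0, N9=1, N10=0 → 0. Observed 1.
  N1: stuck-at-0 ✓; others ✗
  N2: stuck-at-0 ✓; others ✗
  N3: none of the 2 fault types match ✗
  N4: none of the 2 fault types match ✗
  N5: none of the 2 fault types match ✗
  N6: none of the 2 fault types match ✗
  N7: stuck-at-0 ✓; others ✗
  N8: stuck-at-1 ✓; others ✗
  N9: stuck-at-0 ✓; others ✗
  N10: stuck-at-1 ✓; others ✗
Consistent faults: {N1 stuck-at-0, N2 stuck-at-0, N7 stuck-at-0, N8 stuck-at-1, N9 stuck-at-0, N10 stuck-at-1} — 6 in all.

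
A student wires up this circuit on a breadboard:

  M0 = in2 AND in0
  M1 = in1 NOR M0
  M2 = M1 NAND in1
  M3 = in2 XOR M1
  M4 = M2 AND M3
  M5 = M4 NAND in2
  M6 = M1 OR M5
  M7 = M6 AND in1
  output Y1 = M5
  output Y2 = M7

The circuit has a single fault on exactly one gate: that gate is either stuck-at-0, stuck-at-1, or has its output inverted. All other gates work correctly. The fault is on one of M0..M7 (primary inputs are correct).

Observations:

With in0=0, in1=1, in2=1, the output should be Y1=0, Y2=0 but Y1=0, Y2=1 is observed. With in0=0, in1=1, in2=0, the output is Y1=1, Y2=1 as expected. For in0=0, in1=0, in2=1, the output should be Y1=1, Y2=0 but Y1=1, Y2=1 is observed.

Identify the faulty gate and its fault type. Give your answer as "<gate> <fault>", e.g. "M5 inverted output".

Fault-free values for test 1 (in0=0, in1=1, in2=1): M0=0, M1=0, M2=1, M3=1, M4=1, M5=0, M6=0, M7=0, giving Y1=0, Y2=0. Observed Y1=0, Y2=1.
Test 1: faults giving observed Y1=0, Y2=1 are {M6 stuck-at-1, M6 inverted output, M7 stuck-at-1, M7 inverted output}.
Test 2 (in0=0, in1=1, in2=0): fault-free M0=0, M1=0, M2=1, M3=0, M4=0, M5=1, M6=1, M7=1 → Y1=1, Y2=1; observed Y1=1, Y2=1. Eliminates M6 inverted output, M7 inverted output.
Test 3 (in0=0, in1=0, in2=1): fault-free M0=0, M1=1, M2=1, M3=0, M4=0, M5=1, M6=1, M7=0 → Y1=1, Y2=0; observed Y1=1, Y2=1. Eliminates M6 stuck-at-1.
Only M7 stuck-at-1 is consistent with every test.

M7 stuck-at-1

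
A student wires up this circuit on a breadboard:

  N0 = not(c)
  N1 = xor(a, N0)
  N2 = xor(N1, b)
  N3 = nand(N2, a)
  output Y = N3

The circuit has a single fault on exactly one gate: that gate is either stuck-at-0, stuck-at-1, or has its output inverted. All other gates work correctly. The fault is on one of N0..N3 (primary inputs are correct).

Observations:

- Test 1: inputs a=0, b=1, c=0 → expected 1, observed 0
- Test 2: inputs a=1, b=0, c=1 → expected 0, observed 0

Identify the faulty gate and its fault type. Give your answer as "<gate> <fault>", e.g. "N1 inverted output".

N3 stuck-at-0

Fault-free values for test 1 (a=0, b=1, c=0): N0=1, N1=1, N2=0, N3=1, giving Y=1. Observed 0.
Test 1: faults giving observed 0 are {N3 stuck-at-0, N3 inverted output}.
Test 2 (a=1, b=0, c=1): fault-free N0=0, N1=1, N2=1, N3=0 → 0; observed 0. Eliminates N3 inverted output.
Only N3 stuck-at-0 is consistent with every test.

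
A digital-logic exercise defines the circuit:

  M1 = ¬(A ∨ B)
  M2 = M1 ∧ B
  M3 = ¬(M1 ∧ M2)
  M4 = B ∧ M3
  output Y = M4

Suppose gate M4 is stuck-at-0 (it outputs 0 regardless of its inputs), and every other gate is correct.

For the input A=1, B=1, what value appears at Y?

0

Propagate with M4 forced: M1=0, M2=0, M3=1, M4=0 [stuck-at-0].
So Y = 0. (Without the fault it would be 1.)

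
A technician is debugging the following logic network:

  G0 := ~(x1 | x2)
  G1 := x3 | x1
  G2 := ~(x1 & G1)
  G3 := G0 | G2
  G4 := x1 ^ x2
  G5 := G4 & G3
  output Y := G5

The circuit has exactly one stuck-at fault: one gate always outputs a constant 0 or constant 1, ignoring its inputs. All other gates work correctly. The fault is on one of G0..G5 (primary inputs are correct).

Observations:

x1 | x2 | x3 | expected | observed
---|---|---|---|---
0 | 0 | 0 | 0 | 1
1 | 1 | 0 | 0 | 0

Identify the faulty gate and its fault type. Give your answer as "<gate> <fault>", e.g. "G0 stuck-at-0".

G4 stuck-at-1

Fault-free values for test 1 (x1=0, x2=0, x3=0): G0=1, G1=0, G2=1, G3=1, G4=0, G5=0, giving Y=0. Observed 1.
Test 1: faults giving observed 1 are {G4 stuck-at-1, G5 stuck-at-1}.
Test 2 (x1=1, x2=1, x3=0): fault-free G0=0, G1=1, G2=0, G3=0, G4=0, G5=0 → 0; observed 0. Eliminates G5 stuck-at-1.
Only G4 stuck-at-1 is consistent with every test.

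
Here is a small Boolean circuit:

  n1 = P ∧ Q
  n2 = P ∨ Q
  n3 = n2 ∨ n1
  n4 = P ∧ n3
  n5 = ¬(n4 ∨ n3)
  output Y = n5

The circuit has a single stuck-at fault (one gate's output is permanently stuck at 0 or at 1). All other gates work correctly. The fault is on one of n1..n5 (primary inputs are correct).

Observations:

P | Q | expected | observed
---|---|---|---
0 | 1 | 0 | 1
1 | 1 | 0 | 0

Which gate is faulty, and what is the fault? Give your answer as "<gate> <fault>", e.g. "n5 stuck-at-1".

Fault-free values for test 1 (P=0, Q=1): n1=0, n2=1, n3=1, n4=0, n5=0, giving Y=0. Observed 1.
Test 1: faults giving observed 1 are {n2 stuck-at-0, n3 stuck-at-0, n5 stuck-at-1}.
Test 2 (P=1, Q=1): fault-free n1=1, n2=1, n3=1, n4=1, n5=0 → 0; observed 0. Eliminates n3 stuck-at-0, n5 stuck-at-1.
Only n2 stuck-at-0 is consistent with every test.

n2 stuck-at-0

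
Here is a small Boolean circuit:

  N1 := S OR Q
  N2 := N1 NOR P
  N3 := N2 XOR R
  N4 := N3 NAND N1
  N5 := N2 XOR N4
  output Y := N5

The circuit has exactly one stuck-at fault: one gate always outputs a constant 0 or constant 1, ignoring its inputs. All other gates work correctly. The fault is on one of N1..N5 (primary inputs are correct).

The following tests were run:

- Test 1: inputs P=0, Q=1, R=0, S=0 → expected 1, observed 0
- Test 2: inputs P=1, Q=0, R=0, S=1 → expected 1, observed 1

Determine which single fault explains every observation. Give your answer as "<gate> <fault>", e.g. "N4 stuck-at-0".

Fault-free values for test 1 (P=0, Q=1, R=0, S=0): N1=1, N2=0, N3=0, N4=1, N5=1, giving Y=1. Observed 0.
Test 1: faults giving observed 0 are {N1 stuck-at-0, N3 stuck-at-1, N4 stuck-at-0, N5 stuck-at-0}.
Test 2 (P=1, Q=0, R=0, S=1): fault-free N1=1, N2=0, N3=0, N4=1, N5=1 → 1; observed 1. Eliminates N3 stuck-at-1, N4 stuck-at-0, N5 stuck-at-0.
Only N1 stuck-at-0 is consistent with every test.

N1 stuck-at-0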